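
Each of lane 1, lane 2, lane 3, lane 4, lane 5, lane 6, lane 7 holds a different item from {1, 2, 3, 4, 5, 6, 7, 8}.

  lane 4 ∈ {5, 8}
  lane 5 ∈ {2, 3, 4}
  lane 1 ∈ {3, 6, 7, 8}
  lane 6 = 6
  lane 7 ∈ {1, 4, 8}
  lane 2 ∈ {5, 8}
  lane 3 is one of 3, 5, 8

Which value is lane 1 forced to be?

lane 6's domain is down to {6}, so lane 6 = 6. Strike 6 from lane 1.
lane 2 and lane 4 between them cover only {5, 8} — a naked pair. Remove those values from lane 1, lane 3, lane 7.
lane 3's domain is down to {3}, so lane 3 = 3. Remove 3 from lane 1, lane 5.
So lane 1 = 7.

7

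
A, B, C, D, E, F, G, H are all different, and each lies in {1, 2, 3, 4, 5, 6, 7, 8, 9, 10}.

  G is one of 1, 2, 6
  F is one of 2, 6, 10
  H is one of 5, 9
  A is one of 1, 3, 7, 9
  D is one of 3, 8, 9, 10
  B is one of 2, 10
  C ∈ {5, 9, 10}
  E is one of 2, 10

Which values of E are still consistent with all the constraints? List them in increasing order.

B and E between them cover only {2, 10} — a naked pair. Remove those values from C, D, F, G.
F's domain is down to {6}, so F = 6. So G can't be 6.
G's domain is down to {1}, so G = 1. So A can't be 1.
C and H share exactly the 2 values {5, 9}; by pigeonhole those values go to them, so strike 5, 9 from A, D.
No further eliminations apply; E can still be any of 2, 10.

2, 10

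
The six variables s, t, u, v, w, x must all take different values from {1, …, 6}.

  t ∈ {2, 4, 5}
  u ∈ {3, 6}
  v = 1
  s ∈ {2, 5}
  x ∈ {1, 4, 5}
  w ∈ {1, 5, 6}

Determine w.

v has just one choice, so v = 1. Eliminate 1 elsewhere: w, x.
The 5 still-open variables together cover exactly {2, 3, 4, 5, 6} — 5 values for 5 variables — and 3 appears only in u's list, so u = 3.
Among the 4 still-open variables, 6 fits only w (and all 4 values in {2, 4, 5, 6} must be used), so w = 6.

6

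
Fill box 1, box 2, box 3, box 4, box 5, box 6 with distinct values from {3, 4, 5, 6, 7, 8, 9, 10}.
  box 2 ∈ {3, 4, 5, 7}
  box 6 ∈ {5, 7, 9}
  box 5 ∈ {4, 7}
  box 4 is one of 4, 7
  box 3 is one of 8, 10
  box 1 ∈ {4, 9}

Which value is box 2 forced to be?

box 4 and box 5 between them cover only {4, 7} — a naked pair. Remove those values from box 1, box 2, box 6.
box 1 must be 9 (only option left). Remove 9 from box 6.
That leaves box 6 = 5. Remove 5 from box 2.
So box 2 = 3.

3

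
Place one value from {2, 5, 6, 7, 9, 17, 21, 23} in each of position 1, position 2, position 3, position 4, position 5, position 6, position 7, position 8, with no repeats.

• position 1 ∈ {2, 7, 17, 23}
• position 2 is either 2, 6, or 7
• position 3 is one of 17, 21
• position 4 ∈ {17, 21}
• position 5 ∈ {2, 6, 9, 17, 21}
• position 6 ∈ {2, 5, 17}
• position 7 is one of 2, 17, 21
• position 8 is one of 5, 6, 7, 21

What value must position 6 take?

5

The 8 variables together cover exactly {2, 5, 6, 7, 9, 17, 21, 23} — 8 values for 8 variables — and 9 appears only in position 5's list, so position 5 = 9.
The 7 still-open variables draw from only 7 values {2, 5, 6, 7, 17, 21, 23}, so each is used; only position 1 can be 23, hence position 1 = 23.
The 2 variables position 3 and position 4 are confined to {17, 21}, which locks those values in; drop them from position 6, position 7, position 8.
That leaves position 7 = 2. Remove 2 from position 2, position 6.
So position 6 = 5.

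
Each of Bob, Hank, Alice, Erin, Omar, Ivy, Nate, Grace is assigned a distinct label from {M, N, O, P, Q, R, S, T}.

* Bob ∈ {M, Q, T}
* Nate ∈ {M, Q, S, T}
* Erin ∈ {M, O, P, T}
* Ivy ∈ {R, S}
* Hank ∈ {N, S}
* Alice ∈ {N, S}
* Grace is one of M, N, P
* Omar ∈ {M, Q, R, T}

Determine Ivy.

Among the 8 variables, O fits only Erin (and all 8 values in {M, N, O, P, Q, R, S, T} must be used), so Erin = O.
The 7 still-open variables draw from only 7 values {M, N, P, Q, R, S, T}, so each is used; only Grace can be P, hence Grace = P.
Hank and Alice between them cover only {N, S} — a naked pair. Remove those values from Ivy, Nate.
So Ivy = R.

R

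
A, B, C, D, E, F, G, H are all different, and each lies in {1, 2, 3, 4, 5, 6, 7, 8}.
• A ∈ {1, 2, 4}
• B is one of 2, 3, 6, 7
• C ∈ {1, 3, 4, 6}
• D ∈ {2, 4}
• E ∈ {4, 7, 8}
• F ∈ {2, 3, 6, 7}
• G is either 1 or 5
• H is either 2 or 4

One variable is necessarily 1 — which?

Among the 8 variables, 5 fits only G (and all 8 values in {1, 2, 3, 4, 5, 6, 7, 8} must be used), so G = 5.
Among the 7 still-open variables, 8 fits only E (and all 7 values in {1, 2, 3, 4, 6, 7, 8} must be used), so E = 8.
D and H between them cover only {2, 4} — a naked pair. Remove those values from A, B, C, F.
So 1 goes to A.

A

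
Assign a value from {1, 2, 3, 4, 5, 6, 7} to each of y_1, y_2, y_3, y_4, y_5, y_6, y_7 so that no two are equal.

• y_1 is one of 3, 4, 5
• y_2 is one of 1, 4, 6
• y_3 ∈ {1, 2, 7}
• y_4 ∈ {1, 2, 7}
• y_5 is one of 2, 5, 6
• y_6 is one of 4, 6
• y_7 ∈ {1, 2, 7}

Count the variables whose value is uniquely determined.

2

The 7 variables draw from only 7 values {1, 2, 3, 4, 5, 6, 7}, so each is used; only y_1 can be 3, hence y_1 = 3.
The 6 still-open variables together cover exactly {1, 2, 4, 5, 6, 7} — 6 values for 6 variables — and 5 appears only in y_5's list, so y_5 = 5.
y_3, y_4, y_7 share exactly the 3 values {1, 2, 7}; by pigeonhole those values go to them, so strike 1, 2, 7 from y_2.
Determined: y_1=3, y_5=5. The other variables each still have more than one consistent value. That makes 2.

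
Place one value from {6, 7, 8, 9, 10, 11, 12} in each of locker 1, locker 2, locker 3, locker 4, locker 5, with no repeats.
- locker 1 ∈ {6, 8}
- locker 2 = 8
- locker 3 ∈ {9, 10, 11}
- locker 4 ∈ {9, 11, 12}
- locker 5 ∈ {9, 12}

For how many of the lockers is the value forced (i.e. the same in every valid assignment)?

locker 2 has just one choice, so locker 2 = 8. Remove 8 from locker 1.
locker 1's domain is down to {6}, so locker 1 = 6.
Determined: locker 1=6, locker 2=8. The other lockers each still have more than one consistent value. That makes 2.

2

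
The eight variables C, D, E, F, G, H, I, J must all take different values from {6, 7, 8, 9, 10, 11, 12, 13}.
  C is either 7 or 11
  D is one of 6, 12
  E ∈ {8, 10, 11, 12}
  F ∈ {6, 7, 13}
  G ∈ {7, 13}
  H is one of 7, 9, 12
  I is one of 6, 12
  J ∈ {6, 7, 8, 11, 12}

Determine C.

11

Among the 8 variables, 9 fits only H (and all 8 values in {6, 7, 8, 9, 10, 11, 12, 13} must be used), so H = 9.
The 7 still-open variables draw from only 7 values {6, 7, 8, 10, 11, 12, 13}, so each is used; only E can be 10, hence E = 10.
The 6 still-open variables together cover exactly {6, 7, 8, 11, 12, 13} — 6 values for 6 variables — and 8 appears only in J's list, so J = 8.
Among the 5 still-open variables, 11 fits only C (and all 5 values in {6, 7, 11, 12, 13} must be used), so C = 11.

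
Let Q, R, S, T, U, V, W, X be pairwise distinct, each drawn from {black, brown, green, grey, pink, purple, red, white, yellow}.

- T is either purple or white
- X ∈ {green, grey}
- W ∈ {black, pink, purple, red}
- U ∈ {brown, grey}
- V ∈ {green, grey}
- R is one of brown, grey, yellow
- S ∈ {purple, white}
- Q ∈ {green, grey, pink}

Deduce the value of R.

S and T between them cover only {purple, white} — a naked pair. Remove those values from W.
V and X share exactly the 2 values {green, grey}; by pigeonhole those values go to them, so strike green, grey from Q, R, U.
Q's domain is down to {pink}, so Q = pink. Eliminate pink elsewhere: W.
U must be brown (only option left). Eliminate brown elsewhere: R.
So R = yellow.

yellow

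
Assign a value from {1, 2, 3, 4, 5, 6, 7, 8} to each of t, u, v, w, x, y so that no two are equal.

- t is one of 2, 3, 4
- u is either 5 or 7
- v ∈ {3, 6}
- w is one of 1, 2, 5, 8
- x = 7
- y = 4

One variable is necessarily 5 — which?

u

x's domain is down to {7}, so x = 7. Eliminate 7 elsewhere: u.
So 5 goes to u.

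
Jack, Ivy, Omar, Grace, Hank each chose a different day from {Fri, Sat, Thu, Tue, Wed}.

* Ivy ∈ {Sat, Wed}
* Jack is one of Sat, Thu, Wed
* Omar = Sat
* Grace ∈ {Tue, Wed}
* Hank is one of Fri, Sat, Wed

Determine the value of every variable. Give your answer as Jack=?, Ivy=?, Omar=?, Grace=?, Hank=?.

Omar has just one choice, so Omar = Sat. Remove Sat from Jack, Ivy, Hank.
Ivy has just one choice, so Ivy = Wed. Remove Wed from Jack, Grace, Hank.
Grace's domain is down to {Tue}, so Grace = Tue.
Hank's domain is down to {Fri}, so Hank = Fri.
Jack must be Thu (only option left).

Jack=Thu, Ivy=Wed, Omar=Sat, Grace=Tue, Hank=Fri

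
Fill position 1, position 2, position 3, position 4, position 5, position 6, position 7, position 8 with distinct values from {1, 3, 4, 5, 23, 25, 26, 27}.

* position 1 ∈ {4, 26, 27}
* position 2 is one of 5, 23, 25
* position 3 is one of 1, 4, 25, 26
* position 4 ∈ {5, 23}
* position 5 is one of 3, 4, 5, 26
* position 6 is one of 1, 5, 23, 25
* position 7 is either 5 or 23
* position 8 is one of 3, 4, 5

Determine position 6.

1

Among the 8 variables, 27 fits only position 1 (and all 8 values in {1, 3, 4, 5, 23, 25, 26, 27} must be used), so position 1 = 27.
position 4 and position 7 share exactly the 2 values {5, 23}; by pigeonhole those values go to them, so strike 5, 23 from position 2, position 5, position 6, position 8.
position 2 has just one choice, so position 2 = 25. Strike 25 from position 3, position 6.
So position 6 = 1.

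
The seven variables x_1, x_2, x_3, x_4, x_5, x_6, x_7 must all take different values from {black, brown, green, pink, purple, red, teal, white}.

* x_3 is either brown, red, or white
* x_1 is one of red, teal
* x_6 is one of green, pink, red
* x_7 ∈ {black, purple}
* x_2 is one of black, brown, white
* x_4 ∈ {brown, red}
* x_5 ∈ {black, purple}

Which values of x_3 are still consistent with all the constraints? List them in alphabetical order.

x_5 and x_7 between them cover only {black, purple} — a naked pair. Remove those values from x_2.
The 3 variables x_2, x_3, x_4 are confined to {brown, red, white}, which locks those values in; drop them from x_1, x_6.
x_1 must be teal (only option left).
No further eliminations apply; x_3 can still be any of brown, red, white.

brown, red, white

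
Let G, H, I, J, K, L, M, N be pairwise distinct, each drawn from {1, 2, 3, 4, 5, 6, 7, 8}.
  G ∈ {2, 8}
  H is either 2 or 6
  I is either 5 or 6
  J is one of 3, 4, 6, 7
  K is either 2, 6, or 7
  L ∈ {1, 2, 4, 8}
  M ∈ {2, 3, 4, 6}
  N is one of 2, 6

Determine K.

Among the 8 variables, 1 fits only L (and all 8 values in {1, 2, 3, 4, 5, 6, 7, 8} must be used), so L = 1.
The 7 still-open variables draw from only 7 values {2, 3, 4, 5, 6, 7, 8}, so each is used; only I can be 5, hence I = 5.
The 6 still-open variables draw from only 6 values {2, 3, 4, 6, 7, 8}, so each is used; only G can be 8, hence G = 8.
H and N between them cover only {2, 6} — a naked pair. Remove those values from J, K, M.
So K = 7.

7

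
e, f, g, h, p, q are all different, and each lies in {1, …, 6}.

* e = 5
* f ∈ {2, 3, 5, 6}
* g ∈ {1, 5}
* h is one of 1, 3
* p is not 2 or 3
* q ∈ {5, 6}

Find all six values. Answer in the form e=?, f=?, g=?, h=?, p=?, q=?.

e=5, f=2, g=1, h=3, p=4, q=6

e must be 5 (only option left). Strike 5 from f, g, p, q.
g's domain is down to {1}, so g = 1. Eliminate 1 elsewhere: h, p.
h's domain is down to {3}, so h = 3. Strike 3 from f.
That leaves q = 6. So f, p can't be 6.
f has just one choice, so f = 2.
p must be 4 (only option left).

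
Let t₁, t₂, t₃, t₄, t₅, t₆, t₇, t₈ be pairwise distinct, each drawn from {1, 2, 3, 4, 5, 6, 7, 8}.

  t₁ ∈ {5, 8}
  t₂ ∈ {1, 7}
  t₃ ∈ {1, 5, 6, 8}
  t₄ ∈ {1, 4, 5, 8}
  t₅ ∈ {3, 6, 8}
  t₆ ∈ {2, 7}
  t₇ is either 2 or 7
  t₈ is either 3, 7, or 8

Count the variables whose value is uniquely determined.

The 8 variables together cover exactly {1, 2, 3, 4, 5, 6, 7, 8} — 8 values for 8 variables — and 4 appears only in t₄'s list, so t₄ = 4.
t₆ and t₇ share exactly the 2 values {2, 7}; by pigeonhole those values go to them, so strike 2, 7 from t₂, t₈.
That leaves t₂ = 1. Eliminate 1 elsewhere: t₃.
Determined: t₂=1, t₄=4. The other variables each still have more than one consistent value. That makes 2.

2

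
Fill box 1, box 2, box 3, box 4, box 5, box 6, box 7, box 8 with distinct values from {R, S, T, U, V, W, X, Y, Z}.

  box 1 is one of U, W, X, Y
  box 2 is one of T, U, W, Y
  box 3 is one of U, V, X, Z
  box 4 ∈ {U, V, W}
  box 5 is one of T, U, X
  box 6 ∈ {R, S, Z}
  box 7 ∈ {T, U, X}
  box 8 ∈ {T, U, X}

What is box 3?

Z

box 5, box 7, box 8 between them cover only {T, U, X} — a naked triple. Remove those values from box 1, box 2, box 3, box 4.
The 2 variables box 1 and box 2 are confined to {W, Y}, which locks those values in; drop them from box 4.
box 4's domain is down to {V}, so box 4 = V. Remove V from box 3.
So box 3 = Z.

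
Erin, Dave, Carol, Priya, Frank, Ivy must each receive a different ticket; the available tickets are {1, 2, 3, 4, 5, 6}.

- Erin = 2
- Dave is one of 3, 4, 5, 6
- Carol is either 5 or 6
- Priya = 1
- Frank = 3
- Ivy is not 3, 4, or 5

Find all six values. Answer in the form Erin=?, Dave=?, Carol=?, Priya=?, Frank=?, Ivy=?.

Erin has just one choice, so Erin = 2. Remove 2 from Ivy.
Priya has just one choice, so Priya = 1. So Ivy can't be 1.
Frank must be 3 (only option left). Remove 3 from Dave.
Ivy's domain is down to {6}, so Ivy = 6. Strike 6 from Dave, Carol.
That leaves Carol = 5. Strike 5 from Dave.
Dave has just one choice, so Dave = 4.

Erin=2, Dave=4, Carol=5, Priya=1, Frank=3, Ivy=6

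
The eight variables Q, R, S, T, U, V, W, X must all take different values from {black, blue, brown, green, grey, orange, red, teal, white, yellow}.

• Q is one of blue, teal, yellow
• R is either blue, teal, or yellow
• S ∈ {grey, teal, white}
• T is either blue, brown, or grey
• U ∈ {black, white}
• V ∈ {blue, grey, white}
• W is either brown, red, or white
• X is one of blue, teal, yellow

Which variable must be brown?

T

The 8 variables draw from only 8 values {black, blue, brown, grey, red, teal, white, yellow}, so each is used; only U can be black, hence U = black.
The 7 still-open variables together cover exactly {blue, brown, grey, red, teal, white, yellow} — 7 values for 7 variables — and red appears only in W's list, so W = red.
The 6 still-open variables together cover exactly {blue, brown, grey, teal, white, yellow} — 6 values for 6 variables — and brown appears only in T's list, so T = brown.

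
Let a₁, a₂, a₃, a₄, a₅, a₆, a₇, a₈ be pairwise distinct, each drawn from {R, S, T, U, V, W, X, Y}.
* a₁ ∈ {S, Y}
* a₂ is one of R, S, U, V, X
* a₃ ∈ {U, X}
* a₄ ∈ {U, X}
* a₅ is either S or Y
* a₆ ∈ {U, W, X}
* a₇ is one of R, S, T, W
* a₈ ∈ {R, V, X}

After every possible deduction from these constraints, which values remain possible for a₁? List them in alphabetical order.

S, Y

Among the 8 variables, T fits only a₇ (and all 8 values in {R, S, T, U, V, W, X, Y} must be used), so a₇ = T.
Among the 7 still-open variables, W fits only a₆ (and all 7 values in {R, S, U, V, W, X, Y} must be used), so a₆ = W.
a₁ and a₅ share exactly the 2 values {S, Y}; by pigeonhole those values go to them, so strike S, Y from a₂.
a₃ and a₄ share exactly the 2 values {U, X}; by pigeonhole those values go to them, so strike U, X from a₂, a₈.
No further eliminations apply; a₁ can still be any of S, Y.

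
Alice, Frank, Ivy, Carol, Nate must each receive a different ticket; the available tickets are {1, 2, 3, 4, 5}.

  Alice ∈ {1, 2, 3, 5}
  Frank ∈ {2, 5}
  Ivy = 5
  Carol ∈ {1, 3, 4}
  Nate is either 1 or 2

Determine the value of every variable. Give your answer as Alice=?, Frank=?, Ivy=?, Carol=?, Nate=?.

Alice=3, Frank=2, Ivy=5, Carol=4, Nate=1

Ivy must be 5 (only option left). Strike 5 from Alice, Frank.
Frank has just one choice, so Frank = 2. So Alice, Nate can't be 2.
Nate must be 1 (only option left). So Alice, Carol can't be 1.
Alice's domain is down to {3}, so Alice = 3. So Carol can't be 3.
Carol has just one choice, so Carol = 4.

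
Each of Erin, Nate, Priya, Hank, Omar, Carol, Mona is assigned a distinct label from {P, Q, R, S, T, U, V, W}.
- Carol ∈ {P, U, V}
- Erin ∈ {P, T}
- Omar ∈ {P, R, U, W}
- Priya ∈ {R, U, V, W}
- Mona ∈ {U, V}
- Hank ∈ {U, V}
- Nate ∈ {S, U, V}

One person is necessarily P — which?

Carol

Among the 7 variables, S fits only Nate (and all 7 values in {P, R, S, T, U, V, W} must be used), so Nate = S.
The 6 still-open variables together cover exactly {P, R, T, U, V, W} — 6 values for 6 variables — and T appears only in Erin's list, so Erin = T.
Hank and Mona between them cover only {U, V} — a naked pair. Remove those values from Priya, Omar, Carol.
So P goes to Carol.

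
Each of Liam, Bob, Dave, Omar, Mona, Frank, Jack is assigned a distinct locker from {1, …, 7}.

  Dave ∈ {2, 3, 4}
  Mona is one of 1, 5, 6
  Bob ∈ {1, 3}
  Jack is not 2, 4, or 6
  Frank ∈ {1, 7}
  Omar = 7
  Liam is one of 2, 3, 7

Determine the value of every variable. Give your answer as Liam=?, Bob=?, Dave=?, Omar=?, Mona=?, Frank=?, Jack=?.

Liam=2, Bob=3, Dave=4, Omar=7, Mona=6, Frank=1, Jack=5

Omar has just one choice, so Omar = 7. Remove 7 from Liam, Frank, Jack.
Frank must be 1 (only option left). Eliminate 1 elsewhere: Bob, Mona, Jack.
That leaves Bob = 3. Remove 3 from Liam, Dave, Jack.
Jack's domain is down to {5}, so Jack = 5. Eliminate 5 elsewhere: Mona.
Liam has just one choice, so Liam = 2. Strike 2 from Dave.
Dave's domain is down to {4}, so Dave = 4.
That leaves Mona = 6.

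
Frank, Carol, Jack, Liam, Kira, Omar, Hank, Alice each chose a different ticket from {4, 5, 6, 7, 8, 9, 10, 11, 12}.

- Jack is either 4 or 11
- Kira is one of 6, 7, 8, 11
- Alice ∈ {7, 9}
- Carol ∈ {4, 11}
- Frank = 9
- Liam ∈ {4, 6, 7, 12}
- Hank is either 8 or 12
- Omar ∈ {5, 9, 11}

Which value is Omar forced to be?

5

Frank must be 9 (only option left). Eliminate 9 elsewhere: Omar, Alice.
Alice has just one choice, so Alice = 7. Remove 7 from Liam, Kira.
The 6 still-open variables together cover exactly {4, 5, 6, 8, 11, 12} — 6 values for 6 variables — and 5 appears only in Omar's list, so Omar = 5.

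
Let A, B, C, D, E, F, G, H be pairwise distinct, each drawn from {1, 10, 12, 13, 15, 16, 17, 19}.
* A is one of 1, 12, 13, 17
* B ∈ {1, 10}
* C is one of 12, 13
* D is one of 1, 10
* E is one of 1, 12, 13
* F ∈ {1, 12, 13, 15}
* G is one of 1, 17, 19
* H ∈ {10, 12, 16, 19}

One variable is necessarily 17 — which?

The 8 variables together cover exactly {1, 10, 12, 13, 15, 16, 17, 19} — 8 values for 8 variables — and 15 appears only in F's list, so F = 15.
The 7 still-open variables draw from only 7 values {1, 10, 12, 13, 16, 17, 19}, so each is used; only H can be 16, hence H = 16.
The 6 still-open variables draw from only 6 values {1, 10, 12, 13, 17, 19}, so each is used; only G can be 19, hence G = 19.
The 5 still-open variables draw from only 5 values {1, 10, 12, 13, 17}, so each is used; only A can be 17, hence A = 17.

A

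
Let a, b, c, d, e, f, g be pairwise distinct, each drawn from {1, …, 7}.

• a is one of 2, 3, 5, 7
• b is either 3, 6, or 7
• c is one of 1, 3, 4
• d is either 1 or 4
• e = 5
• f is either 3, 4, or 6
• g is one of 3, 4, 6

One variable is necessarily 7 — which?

e has just one choice, so e = 5. Strike 5 from a.
Among the 6 still-open variables, 2 fits only a (and all 6 values in {1, 2, 3, 4, 6, 7} must be used), so a = 2.
The 5 still-open variables together cover exactly {1, 3, 4, 6, 7} — 5 values for 5 variables — and 7 appears only in b's list, so b = 7.

b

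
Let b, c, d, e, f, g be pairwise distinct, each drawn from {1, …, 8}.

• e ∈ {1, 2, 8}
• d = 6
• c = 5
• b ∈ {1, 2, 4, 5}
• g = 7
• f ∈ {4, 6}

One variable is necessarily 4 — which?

f

c has just one choice, so c = 5. Remove 5 from b.
d must be 6 (only option left). Strike 6 from f.
So 4 goes to f.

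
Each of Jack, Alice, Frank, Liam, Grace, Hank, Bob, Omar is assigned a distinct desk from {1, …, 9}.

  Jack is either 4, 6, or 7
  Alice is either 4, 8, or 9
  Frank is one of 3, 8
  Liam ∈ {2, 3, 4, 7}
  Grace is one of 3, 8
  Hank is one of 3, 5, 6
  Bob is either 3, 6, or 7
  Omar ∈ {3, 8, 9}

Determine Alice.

4

Among the 8 variables, 2 fits only Liam (and all 8 values in {2, 3, 4, 5, 6, 7, 8, 9} must be used), so Liam = 2.
The 7 still-open variables together cover exactly {3, 4, 5, 6, 7, 8, 9} — 7 values for 7 variables — and 5 appears only in Hank's list, so Hank = 5.
Frank and Grace between them cover only {3, 8} — a naked pair. Remove those values from Alice, Bob, Omar.
Omar must be 9 (only option left). Remove 9 from Alice.
So Alice = 4.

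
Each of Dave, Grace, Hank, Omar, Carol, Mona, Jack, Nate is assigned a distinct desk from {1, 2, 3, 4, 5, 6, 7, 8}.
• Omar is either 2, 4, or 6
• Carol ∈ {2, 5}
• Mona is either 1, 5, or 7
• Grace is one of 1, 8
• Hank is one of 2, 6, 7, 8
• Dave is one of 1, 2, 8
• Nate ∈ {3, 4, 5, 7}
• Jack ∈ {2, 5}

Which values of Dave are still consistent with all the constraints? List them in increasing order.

The 8 variables draw from only 8 values {1, 2, 3, 4, 5, 6, 7, 8}, so each is used; only Nate can be 3, hence Nate = 3.
Among the 7 still-open variables, 4 fits only Omar (and all 7 values in {1, 2, 4, 5, 6, 7, 8} must be used), so Omar = 4.
Among the 6 still-open variables, 6 fits only Hank (and all 6 values in {1, 2, 5, 6, 7, 8} must be used), so Hank = 6.
Among the 5 still-open variables, 7 fits only Mona (and all 5 values in {1, 2, 5, 7, 8} must be used), so Mona = 7.
The 2 variables Carol and Jack are confined to {2, 5}, which locks those values in; drop them from Dave.
No further eliminations apply; Dave can still be any of 1, 8.

1, 8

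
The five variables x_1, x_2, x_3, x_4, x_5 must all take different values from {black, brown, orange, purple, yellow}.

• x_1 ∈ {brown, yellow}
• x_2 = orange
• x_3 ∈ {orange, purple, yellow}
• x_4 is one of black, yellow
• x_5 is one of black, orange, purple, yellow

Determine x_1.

brown

x_2 has just one choice, so x_2 = orange. So x_3, x_5 can't be orange.
The 4 still-open variables together cover exactly {black, brown, purple, yellow} — 4 values for 4 variables — and brown appears only in x_1's list, so x_1 = brown.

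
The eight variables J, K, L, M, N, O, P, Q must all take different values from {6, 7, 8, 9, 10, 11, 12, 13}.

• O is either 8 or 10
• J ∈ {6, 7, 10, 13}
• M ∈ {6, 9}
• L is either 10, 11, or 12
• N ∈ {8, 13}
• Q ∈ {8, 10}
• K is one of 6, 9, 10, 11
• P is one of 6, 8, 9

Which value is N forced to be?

13

The 8 variables draw from only 8 values {6, 7, 8, 9, 10, 11, 12, 13}, so each is used; only J can be 7, hence J = 7.
The 7 still-open variables together cover exactly {6, 8, 9, 10, 11, 12, 13} — 7 values for 7 variables — and 12 appears only in L's list, so L = 12.
Among the 6 still-open variables, 11 fits only K (and all 6 values in {6, 8, 9, 10, 11, 13} must be used), so K = 11.
Among the 5 still-open variables, 13 fits only N (and all 5 values in {6, 8, 9, 10, 13} must be used), so N = 13.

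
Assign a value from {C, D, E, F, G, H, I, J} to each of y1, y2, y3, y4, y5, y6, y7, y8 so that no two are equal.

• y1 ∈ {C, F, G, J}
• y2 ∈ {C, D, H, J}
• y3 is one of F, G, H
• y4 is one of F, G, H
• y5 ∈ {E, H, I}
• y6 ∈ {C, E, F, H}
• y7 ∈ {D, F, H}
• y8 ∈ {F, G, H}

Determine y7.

The 8 variables together cover exactly {C, D, E, F, G, H, I, J} — 8 values for 8 variables — and I appears only in y5's list, so y5 = I.
Among the 7 still-open variables, E fits only y6 (and all 7 values in {C, D, E, F, G, H, J} must be used), so y6 = E.
y3, y4, y8 between them cover only {F, G, H} — a naked triple. Remove those values from y1, y2, y7.
So y7 = D.

D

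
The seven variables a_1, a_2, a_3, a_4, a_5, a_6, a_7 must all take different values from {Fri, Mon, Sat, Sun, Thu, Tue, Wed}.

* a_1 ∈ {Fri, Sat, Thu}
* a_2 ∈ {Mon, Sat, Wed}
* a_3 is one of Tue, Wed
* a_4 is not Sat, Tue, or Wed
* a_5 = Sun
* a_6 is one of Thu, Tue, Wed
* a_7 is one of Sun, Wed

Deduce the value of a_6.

a_5 has just one choice, so a_5 = Sun. So a_4, a_7 can't be Sun.
That leaves a_7 = Wed. Remove Wed from a_2, a_3, a_6.
a_3's domain is down to {Tue}, so a_3 = Tue. Eliminate Tue elsewhere: a_6.
So a_6 = Thu.

Thu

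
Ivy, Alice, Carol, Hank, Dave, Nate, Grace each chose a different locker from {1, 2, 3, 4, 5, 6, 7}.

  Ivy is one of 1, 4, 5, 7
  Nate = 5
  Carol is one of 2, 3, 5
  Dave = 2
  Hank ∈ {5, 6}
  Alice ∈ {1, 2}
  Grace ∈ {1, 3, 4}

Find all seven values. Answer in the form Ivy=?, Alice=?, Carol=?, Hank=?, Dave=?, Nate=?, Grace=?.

Dave must be 2 (only option left). Eliminate 2 elsewhere: Alice, Carol.
That leaves Nate = 5. So Ivy, Carol, Hank can't be 5.
Alice's domain is down to {1}, so Alice = 1. Remove 1 from Ivy, Grace.
Carol must be 3 (only option left). Remove 3 from Grace.
Hank's domain is down to {6}, so Hank = 6.
That leaves Grace = 4. Eliminate 4 elsewhere: Ivy.
Ivy's domain is down to {7}, so Ivy = 7.

Ivy=7, Alice=1, Carol=3, Hank=6, Dave=2, Nate=5, Grace=4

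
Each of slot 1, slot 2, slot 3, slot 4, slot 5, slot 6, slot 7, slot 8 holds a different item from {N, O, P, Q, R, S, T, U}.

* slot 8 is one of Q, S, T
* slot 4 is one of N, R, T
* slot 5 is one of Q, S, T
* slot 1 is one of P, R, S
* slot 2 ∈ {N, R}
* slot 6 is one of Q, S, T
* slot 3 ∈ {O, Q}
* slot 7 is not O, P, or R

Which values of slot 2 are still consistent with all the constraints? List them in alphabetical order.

N, R

The 8 variables together cover exactly {N, O, P, Q, R, S, T, U} — 8 values for 8 variables — and O appears only in slot 3's list, so slot 3 = O.
Among the 7 still-open variables, P fits only slot 1 (and all 7 values in {N, P, Q, R, S, T, U} must be used), so slot 1 = P.
The 6 still-open variables draw from only 6 values {N, Q, R, S, T, U}, so each is used; only slot 7 can be U, hence slot 7 = U.
The 3 variables slot 5, slot 6, slot 8 are confined to {Q, S, T}, which locks those values in; drop them from slot 4.
No further eliminations apply; slot 2 can still be any of N, R.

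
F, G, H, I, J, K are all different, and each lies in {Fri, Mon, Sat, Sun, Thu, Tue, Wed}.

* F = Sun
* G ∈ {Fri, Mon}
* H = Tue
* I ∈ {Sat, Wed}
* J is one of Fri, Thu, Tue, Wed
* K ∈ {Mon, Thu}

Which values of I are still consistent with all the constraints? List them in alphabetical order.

Sat, Wed

F has just one choice, so F = Sun.
H must be Tue (only option left). Remove Tue from J.
No further eliminations apply; I can still be any of Sat, Wed.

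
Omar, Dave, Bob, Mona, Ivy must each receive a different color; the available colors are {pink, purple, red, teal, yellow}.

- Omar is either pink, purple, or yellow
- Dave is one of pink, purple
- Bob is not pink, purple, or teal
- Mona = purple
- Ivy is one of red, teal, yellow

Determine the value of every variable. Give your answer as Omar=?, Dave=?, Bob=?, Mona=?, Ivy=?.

Omar=yellow, Dave=pink, Bob=red, Mona=purple, Ivy=teal

Mona must be purple (only option left). Eliminate purple elsewhere: Omar, Dave.
Dave has just one choice, so Dave = pink. Remove pink from Omar.
Omar must be yellow (only option left). Eliminate yellow elsewhere: Bob, Ivy.
Bob must be red (only option left). Eliminate red elsewhere: Ivy.
Ivy has just one choice, so Ivy = teal.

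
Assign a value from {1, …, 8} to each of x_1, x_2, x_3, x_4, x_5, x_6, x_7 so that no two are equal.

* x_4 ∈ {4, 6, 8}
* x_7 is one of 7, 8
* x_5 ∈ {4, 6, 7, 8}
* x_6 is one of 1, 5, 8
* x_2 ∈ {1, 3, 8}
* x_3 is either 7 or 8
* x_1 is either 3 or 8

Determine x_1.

Among the 7 variables, 5 fits only x_6 (and all 7 values in {1, 3, 4, 5, 6, 7, 8} must be used), so x_6 = 5.
The 6 still-open variables together cover exactly {1, 3, 4, 6, 7, 8} — 6 values for 6 variables — and 1 appears only in x_2's list, so x_2 = 1.
The 5 still-open variables together cover exactly {3, 4, 6, 7, 8} — 5 values for 5 variables — and 3 appears only in x_1's list, so x_1 = 3.

3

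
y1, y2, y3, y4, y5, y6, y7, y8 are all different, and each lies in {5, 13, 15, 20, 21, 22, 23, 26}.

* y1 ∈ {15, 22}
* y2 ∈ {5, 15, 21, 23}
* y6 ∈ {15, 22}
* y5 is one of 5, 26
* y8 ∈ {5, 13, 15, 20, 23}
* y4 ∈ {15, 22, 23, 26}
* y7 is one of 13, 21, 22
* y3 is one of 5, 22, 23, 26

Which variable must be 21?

y2

The 8 variables draw from only 8 values {5, 13, 15, 20, 21, 22, 23, 26}, so each is used; only y8 can be 20, hence y8 = 20.
The 7 still-open variables together cover exactly {5, 13, 15, 21, 22, 23, 26} — 7 values for 7 variables — and 13 appears only in y7's list, so y7 = 13.
The 6 still-open variables together cover exactly {5, 15, 21, 22, 23, 26} — 6 values for 6 variables — and 21 appears only in y2's list, so y2 = 21.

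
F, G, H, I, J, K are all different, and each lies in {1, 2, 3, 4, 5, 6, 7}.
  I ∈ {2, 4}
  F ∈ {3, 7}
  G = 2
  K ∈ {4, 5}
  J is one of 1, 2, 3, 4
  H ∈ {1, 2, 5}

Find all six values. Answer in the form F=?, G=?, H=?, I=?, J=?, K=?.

G must be 2 (only option left). Remove 2 from H, I, J.
I's domain is down to {4}, so I = 4. Eliminate 4 elsewhere: J, K.
K must be 5 (only option left). Remove 5 from H.
H's domain is down to {1}, so H = 1. So J can't be 1.
J's domain is down to {3}, so J = 3. So F can't be 3.
F has just one choice, so F = 7.

F=7, G=2, H=1, I=4, J=3, K=5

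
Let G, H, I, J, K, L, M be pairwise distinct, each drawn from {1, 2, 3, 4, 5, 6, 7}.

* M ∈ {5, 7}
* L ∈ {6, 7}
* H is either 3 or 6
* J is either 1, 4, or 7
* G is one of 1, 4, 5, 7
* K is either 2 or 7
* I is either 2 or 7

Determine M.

5

The 7 variables draw from only 7 values {1, 2, 3, 4, 5, 6, 7}, so each is used; only H can be 3, hence H = 3.
Among the 6 still-open variables, 6 fits only L (and all 6 values in {1, 2, 4, 5, 6, 7} must be used), so L = 6.
The 2 variables I and K are confined to {2, 7}, which locks those values in; drop them from G, J, M.
So M = 5.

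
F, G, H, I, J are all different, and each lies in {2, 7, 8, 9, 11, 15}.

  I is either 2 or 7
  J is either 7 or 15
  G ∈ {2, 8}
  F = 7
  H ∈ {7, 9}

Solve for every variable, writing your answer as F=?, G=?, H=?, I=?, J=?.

F=7, G=8, H=9, I=2, J=15

F must be 7 (only option left). Eliminate 7 elsewhere: H, I, J.
H must be 9 (only option left).
I's domain is down to {2}, so I = 2. So G can't be 2.
J has just one choice, so J = 15.
G must be 8 (only option left).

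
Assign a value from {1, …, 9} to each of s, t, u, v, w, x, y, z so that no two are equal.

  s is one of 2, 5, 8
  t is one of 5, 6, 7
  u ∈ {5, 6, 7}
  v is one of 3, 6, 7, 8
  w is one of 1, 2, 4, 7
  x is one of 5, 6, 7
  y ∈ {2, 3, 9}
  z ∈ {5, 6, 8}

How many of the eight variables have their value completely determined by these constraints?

The 3 variables t, u, x are confined to {5, 6, 7}, which locks those values in; drop them from s, v, w, z.
That leaves z = 8. Eliminate 8 elsewhere: s, v.
That leaves s = 2. Remove 2 from w, y.
v's domain is down to {3}, so v = 3. Eliminate 3 elsewhere: y.
y's domain is down to {9}, so y = 9.
Determined: s=2, v=3, y=9, z=8. The other variables each still have more than one consistent value. That makes 4.

4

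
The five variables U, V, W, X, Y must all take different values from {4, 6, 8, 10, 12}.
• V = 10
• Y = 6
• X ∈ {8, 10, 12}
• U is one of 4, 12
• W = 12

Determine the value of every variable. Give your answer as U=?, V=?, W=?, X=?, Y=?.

V's domain is down to {10}, so V = 10. So X can't be 10.
W has just one choice, so W = 12. Eliminate 12 elsewhere: U, X.
X must be 8 (only option left).
Y's domain is down to {6}, so Y = 6.
U has just one choice, so U = 4.

U=4, V=10, W=12, X=8, Y=6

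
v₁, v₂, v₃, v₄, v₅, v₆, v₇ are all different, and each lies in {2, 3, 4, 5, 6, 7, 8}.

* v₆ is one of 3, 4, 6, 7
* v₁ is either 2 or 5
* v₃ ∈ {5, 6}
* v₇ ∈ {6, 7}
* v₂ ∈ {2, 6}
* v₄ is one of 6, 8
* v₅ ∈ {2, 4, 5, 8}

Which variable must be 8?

The 7 variables draw from only 7 values {2, 3, 4, 5, 6, 7, 8}, so each is used; only v₆ can be 3, hence v₆ = 3.
The 6 still-open variables draw from only 6 values {2, 4, 5, 6, 7, 8}, so each is used; only v₅ can be 4, hence v₅ = 4.
Among the 5 still-open variables, 7 fits only v₇ (and all 5 values in {2, 5, 6, 7, 8} must be used), so v₇ = 7.
The 4 still-open variables together cover exactly {2, 5, 6, 8} — 4 values for 4 variables — and 8 appears only in v₄'s list, so v₄ = 8.

v₄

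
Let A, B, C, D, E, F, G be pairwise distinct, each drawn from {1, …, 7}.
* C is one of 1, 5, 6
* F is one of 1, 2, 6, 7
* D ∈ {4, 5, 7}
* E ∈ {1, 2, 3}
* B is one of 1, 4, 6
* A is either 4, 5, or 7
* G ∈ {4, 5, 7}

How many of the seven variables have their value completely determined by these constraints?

2

The 7 variables together cover exactly {1, 2, 3, 4, 5, 6, 7} — 7 values for 7 variables — and 3 appears only in E's list, so E = 3.
The 6 still-open variables together cover exactly {1, 2, 4, 5, 6, 7} — 6 values for 6 variables — and 2 appears only in F's list, so F = 2.
A, D, G between them cover only {4, 5, 7} — a naked triple. Remove those values from B, C.
Determined: E=3, F=2. The other variables each still have more than one consistent value. That makes 2.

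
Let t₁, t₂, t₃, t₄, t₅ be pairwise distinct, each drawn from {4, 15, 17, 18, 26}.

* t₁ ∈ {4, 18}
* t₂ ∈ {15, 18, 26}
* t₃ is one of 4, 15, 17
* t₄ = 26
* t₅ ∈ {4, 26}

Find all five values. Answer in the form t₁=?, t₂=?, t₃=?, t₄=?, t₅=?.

t₁=18, t₂=15, t₃=17, t₄=26, t₅=4

t₄ has just one choice, so t₄ = 26. Remove 26 from t₂, t₅.
t₅'s domain is down to {4}, so t₅ = 4. Eliminate 4 elsewhere: t₁, t₃.
That leaves t₁ = 18. Strike 18 from t₂.
t₂ has just one choice, so t₂ = 15. Eliminate 15 elsewhere: t₃.
t₃'s domain is down to {17}, so t₃ = 17.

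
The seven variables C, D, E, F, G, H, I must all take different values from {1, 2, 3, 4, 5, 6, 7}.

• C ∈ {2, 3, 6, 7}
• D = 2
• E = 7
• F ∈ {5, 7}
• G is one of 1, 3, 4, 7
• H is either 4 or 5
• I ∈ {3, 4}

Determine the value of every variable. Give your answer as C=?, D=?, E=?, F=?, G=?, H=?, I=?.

C=6, D=2, E=7, F=5, G=1, H=4, I=3

D's domain is down to {2}, so D = 2. Eliminate 2 elsewhere: C.
E has just one choice, so E = 7. Remove 7 from C, F, G.
F's domain is down to {5}, so F = 5. Strike 5 from H.
H has just one choice, so H = 4. So G, I can't be 4.
I's domain is down to {3}, so I = 3. Remove 3 from C, G.
C has just one choice, so C = 6.
That leaves G = 1.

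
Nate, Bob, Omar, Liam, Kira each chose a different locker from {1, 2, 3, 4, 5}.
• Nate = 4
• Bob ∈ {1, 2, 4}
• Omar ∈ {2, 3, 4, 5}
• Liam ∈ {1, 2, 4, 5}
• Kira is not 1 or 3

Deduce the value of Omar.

3

Nate has just one choice, so Nate = 4. Strike 4 from Bob, Omar, Liam, Kira.
The 4 still-open variables draw from only 4 values {1, 2, 3, 5}, so each is used; only Omar can be 3, hence Omar = 3.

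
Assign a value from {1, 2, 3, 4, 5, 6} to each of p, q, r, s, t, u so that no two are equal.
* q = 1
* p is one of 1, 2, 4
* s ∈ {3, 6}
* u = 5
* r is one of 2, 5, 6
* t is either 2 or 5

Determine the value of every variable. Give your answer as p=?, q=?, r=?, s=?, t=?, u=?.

q's domain is down to {1}, so q = 1. Eliminate 1 elsewhere: p.
u must be 5 (only option left). So r, t can't be 5.
t's domain is down to {2}, so t = 2. Remove 2 from p, r.
p must be 4 (only option left).
That leaves r = 6. Remove 6 from s.
s must be 3 (only option left).

p=4, q=1, r=6, s=3, t=2, u=5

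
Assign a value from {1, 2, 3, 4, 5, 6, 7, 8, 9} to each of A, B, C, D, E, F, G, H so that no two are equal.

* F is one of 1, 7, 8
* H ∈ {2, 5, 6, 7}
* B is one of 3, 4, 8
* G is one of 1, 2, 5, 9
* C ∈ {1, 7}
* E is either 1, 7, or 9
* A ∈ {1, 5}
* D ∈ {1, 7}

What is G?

C and D share exactly the 2 values {1, 7}; by pigeonhole those values go to them, so strike 1, 7 from A, E, F, G, H.
A has just one choice, so A = 5. Remove 5 from G, H.
That leaves E = 9. Strike 9 from G.
So G = 2.

2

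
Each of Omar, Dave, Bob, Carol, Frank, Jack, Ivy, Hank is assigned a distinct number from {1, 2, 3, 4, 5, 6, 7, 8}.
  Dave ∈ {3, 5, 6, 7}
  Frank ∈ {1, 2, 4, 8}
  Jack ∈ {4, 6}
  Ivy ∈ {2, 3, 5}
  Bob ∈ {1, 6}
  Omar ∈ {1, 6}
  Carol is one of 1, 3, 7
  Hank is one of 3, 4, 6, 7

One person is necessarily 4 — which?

Jack

Among the 8 variables, 8 fits only Frank (and all 8 values in {1, 2, 3, 4, 5, 6, 7, 8} must be used), so Frank = 8.
Among the 7 still-open variables, 2 fits only Ivy (and all 7 values in {1, 2, 3, 4, 5, 6, 7} must be used), so Ivy = 2.
Among the 6 still-open variables, 5 fits only Dave (and all 6 values in {1, 3, 4, 5, 6, 7} must be used), so Dave = 5.
Omar and Bob between them cover only {1, 6} — a naked pair. Remove those values from Carol, Jack, Hank.
So 4 goes to Jack.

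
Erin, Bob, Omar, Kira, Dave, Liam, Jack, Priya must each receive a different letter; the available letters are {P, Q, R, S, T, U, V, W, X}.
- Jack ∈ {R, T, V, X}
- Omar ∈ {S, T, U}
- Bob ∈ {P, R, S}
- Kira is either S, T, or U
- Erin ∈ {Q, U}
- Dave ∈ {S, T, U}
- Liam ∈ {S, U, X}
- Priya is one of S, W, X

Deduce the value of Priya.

W

Omar, Kira, Dave share exactly the 3 values {S, T, U}; by pigeonhole those values go to them, so strike S, T, U from Erin, Bob, Liam, Jack, Priya.
Erin must be Q (only option left).
Liam must be X (only option left). Strike X from Jack, Priya.
So Priya = W.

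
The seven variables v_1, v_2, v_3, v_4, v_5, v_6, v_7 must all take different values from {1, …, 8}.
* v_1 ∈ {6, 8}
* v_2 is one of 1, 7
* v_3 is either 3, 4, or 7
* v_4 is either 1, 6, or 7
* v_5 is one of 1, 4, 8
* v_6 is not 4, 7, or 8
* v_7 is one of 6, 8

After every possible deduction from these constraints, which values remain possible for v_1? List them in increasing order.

6, 8

v_1 and v_7 between them cover only {6, 8} — a naked pair. Remove those values from v_4, v_5, v_6.
v_2 and v_4 share exactly the 2 values {1, 7}; by pigeonhole those values go to them, so strike 1, 7 from v_3, v_5, v_6.
That leaves v_5 = 4. Remove 4 from v_3.
v_3 has just one choice, so v_3 = 3. Eliminate 3 elsewhere: v_6.
No further eliminations apply; v_1 can still be any of 6, 8.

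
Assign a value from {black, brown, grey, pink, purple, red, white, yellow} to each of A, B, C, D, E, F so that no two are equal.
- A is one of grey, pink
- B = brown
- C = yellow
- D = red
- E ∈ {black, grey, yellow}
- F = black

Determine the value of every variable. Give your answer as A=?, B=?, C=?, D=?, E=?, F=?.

B has just one choice, so B = brown.
That leaves C = yellow. Remove yellow from E.
D's domain is down to {red}, so D = red.
That leaves F = black. Strike black from E.
E must be grey (only option left). Strike grey from A.
A has just one choice, so A = pink.

A=pink, B=brown, C=yellow, D=red, E=grey, F=black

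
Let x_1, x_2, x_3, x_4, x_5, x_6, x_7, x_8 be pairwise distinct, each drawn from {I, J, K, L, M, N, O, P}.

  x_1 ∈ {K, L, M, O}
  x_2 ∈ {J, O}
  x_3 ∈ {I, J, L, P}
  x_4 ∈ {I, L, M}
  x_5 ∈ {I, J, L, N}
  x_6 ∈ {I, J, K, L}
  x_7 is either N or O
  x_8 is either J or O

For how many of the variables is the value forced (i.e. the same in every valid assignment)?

The 8 variables draw from only 8 values {I, J, K, L, M, N, O, P}, so each is used; only x_3 can be P, hence x_3 = P.
x_2 and x_8 share exactly the 2 values {J, O}; by pigeonhole those values go to them, so strike J, O from x_1, x_5, x_6, x_7.
That leaves x_7 = N. Remove N from x_5.
Determined: x_3=P, x_7=N. The other variables each still have more than one consistent value. That makes 2.

2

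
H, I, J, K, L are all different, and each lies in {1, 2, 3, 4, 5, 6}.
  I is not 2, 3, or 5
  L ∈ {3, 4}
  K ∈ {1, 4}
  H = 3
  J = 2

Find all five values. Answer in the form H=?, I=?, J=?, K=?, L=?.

H's domain is down to {3}, so H = 3. Strike 3 from L.
That leaves J = 2.
L must be 4 (only option left). Strike 4 from I, K.
K has just one choice, so K = 1. Strike 1 from I.
I's domain is down to {6}, so I = 6.

H=3, I=6, J=2, K=1, L=4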